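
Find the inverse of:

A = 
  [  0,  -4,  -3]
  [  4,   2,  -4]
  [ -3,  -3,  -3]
det(A) = (0)·((2)(-3) - (-4)(-3)) - (-4)·((4)(-3) - (-4)(-3)) + (-3)·((4)(-3) - (2)(-3))
  = (0)(-18) - (-4)(-24) + (-3)(-6)
  = -78
det(A) = -78 ≠ 0, so A is invertible.

Cofactors Cᵢⱼ = (-1)ⁱ⁺ʲ·Mᵢⱼ:
C = 
  [-18,  24,  -6]
  [ -3,  -9,  12]
  [ 22, -12,  16]

adj(A) = Cᵀ:
adj(A) = 
  [-18,  -3,  22]
  [ 24,  -9, -12]
  [ -6,  12,  16]

A⁻¹ = (-1/78) · adj(A):
A⁻¹ = 
  [  3/13,   1/26, -11/39]
  [ -4/13,   3/26,   2/13]
  [  1/13,  -2/13,  -8/39]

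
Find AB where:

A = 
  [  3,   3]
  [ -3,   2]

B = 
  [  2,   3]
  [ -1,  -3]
A is 2×2 and B is 2×2, so AB is 2×2. Each entry is (row of A)·(column of B):
AB[1,1] = (3)(2) + (3)(-1) = 3
AB[1,2] = (3)(3) + (3)(-3) = 0
AB[2,1] = (-3)(2) + (2)(-1) = -8
AB[2,2] = (-3)(3) + (2)(-3) = -15

AB = 
  [  3,   0]
  [ -8, -15]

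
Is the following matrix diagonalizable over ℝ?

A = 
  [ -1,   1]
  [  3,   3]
Yes

tr(A) = 2, det(A) = -6
Characteristic polynomial: λ² - tr(A)λ + det(A) = λ² - 2λ - 6
λ² - 2λ - 6 = 0  ⇒  λ = (2 ± √((-2)² - 4·(-6)))/2 = (2 ± √(28))/2
  = 1 + √7,  1 - √7
Eigenvalues: 1 + √7, 1 - √7  (≈ 3.646, -1.646)
The two irrational eigenvalues are distinct (simple), so each has alg. mult. = geom. mult. = 1.
Sum of geometric multiplicities equals n, so A has n independent eigenvectors.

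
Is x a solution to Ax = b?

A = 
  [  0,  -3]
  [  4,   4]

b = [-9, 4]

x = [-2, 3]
Yes

Ax = [-9, 4] = b ✓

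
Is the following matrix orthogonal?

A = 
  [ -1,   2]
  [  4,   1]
No

AᵀA = 
  [ 17,   2]
  [  2,   5]
≠ I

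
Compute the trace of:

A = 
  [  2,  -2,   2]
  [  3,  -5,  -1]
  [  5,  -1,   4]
1

tr(A) = 2 + -5 + 4 = 1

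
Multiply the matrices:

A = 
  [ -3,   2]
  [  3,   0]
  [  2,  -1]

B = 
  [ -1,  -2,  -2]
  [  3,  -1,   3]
AB = 
  [  9,   4,  12]
  [ -3,  -6,  -6]
  [ -5,  -3,  -7]

A is 3×2 and B is 2×3, so AB is 3×3. Each entry is (row of A)·(column of B):
AB[1,1] = (-3)(-1) + (2)(3) = 9
AB[1,2] = (-3)(-2) + (2)(-1) = 4
AB[1,3] = (-3)(-2) + (2)(3) = 12
AB[2,1] = (3)(-1) + (0)(3) = -3
AB[2,2] = (3)(-2) + (0)(-1) = -6
AB[2,3] = (3)(-2) + (0)(3) = -6
AB[3,1] = (2)(-1) + (-1)(3) = -5
AB[3,2] = (2)(-2) + (-1)(-1) = -3
AB[3,3] = (2)(-2) + (-1)(3) = -7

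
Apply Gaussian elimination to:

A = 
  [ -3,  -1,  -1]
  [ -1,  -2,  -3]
Row operations:
R2 → R2 - (1/3)·R1

Resulting echelon form:
REF = 
  [  -3,   -1,   -1]
  [   0, -5/3, -8/3]

Rank = 2 (number of non-zero pivot rows).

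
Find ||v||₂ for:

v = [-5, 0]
5

||v||₂ = √((-5)² + (0)²) = √25 = 5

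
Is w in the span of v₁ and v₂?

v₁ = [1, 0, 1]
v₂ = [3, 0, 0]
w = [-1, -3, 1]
No

Form the augmented matrix and row-reduce:
[v₁|v₂|w] = 
  [  1,   3,  -1]
  [  0,   0,  -3]
  [  1,   0,   1]
R3 → R3 - (1)·R1
Swap R2 ↔ R3
REF = 
  [  1,   3,  -1]
  [  0,  -3,   2]
  [  0,   0,  -3]

Row 3 reads [0 0 | -3], i.e. 0 = -3, so the system is inconsistent and w ∉ span{v₁, v₂}.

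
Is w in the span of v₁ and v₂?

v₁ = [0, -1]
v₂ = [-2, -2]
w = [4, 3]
Yes

Form the augmented matrix and row-reduce:
[v₁|v₂|w] = 
  [  0,  -2,   4]
  [ -1,  -2,   3]
Swap R1 ↔ R2
REF = 
  [ -1,  -2,   3]
  [  0,  -2,   4]

No row of the form [0 0 | nonzero], so the system is consistent. Back-substitution gives c₁ = 1, c₂ = -2: w = (1)·v₁ + (-2)·v₂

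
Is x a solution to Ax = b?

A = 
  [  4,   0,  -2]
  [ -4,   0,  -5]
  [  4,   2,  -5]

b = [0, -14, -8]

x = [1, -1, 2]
Yes

Ax = [0, -14, -8] = b ✓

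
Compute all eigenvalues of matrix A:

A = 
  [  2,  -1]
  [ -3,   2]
λ = 2 + √3, 2 - √3  (≈ 3.732, 0.2679)

tr(A) = 4, det(A) = 1
Characteristic polynomial: λ² - tr(A)λ + det(A) = λ² - 4λ + 1
λ² - 4λ + 1 = 0  ⇒  λ = (4 ± √((-4)² - 4·(1)))/2 = (4 ± √(12))/2
  = 2 + √3,  2 - √3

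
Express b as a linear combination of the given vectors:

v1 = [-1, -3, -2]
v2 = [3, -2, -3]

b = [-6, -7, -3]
c1 = 3, c2 = -1

b = 3·v1 + -1·v2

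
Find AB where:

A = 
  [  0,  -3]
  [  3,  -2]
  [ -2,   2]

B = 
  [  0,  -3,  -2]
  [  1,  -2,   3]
AB = 
  [ -3,   6,  -9]
  [ -2,  -5, -12]
  [  2,   2,  10]

A is 3×2 and B is 2×3, so AB is 3×3. Each entry is (row of A)·(column of B):
AB[1,1] = (0)(0) + (-3)(1) = -3
AB[1,2] = (0)(-3) + (-3)(-2) = 6
AB[1,3] = (0)(-2) + (-3)(3) = -9
AB[2,1] = (3)(0) + (-2)(1) = -2
AB[2,2] = (3)(-3) + (-2)(-2) = -5
AB[2,3] = (3)(-2) + (-2)(3) = -12
AB[3,1] = (-2)(0) + (2)(1) = 2
AB[3,2] = (-2)(-3) + (2)(-2) = 2
AB[3,3] = (-2)(-2) + (2)(3) = 10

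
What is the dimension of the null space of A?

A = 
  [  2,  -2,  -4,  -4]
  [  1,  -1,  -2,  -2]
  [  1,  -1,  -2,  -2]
nullity(A) = 3

Row reduce:
R2 → R2 - (1/2)·R1
R3 → R3 - (1/2)·R1
REF = 
  [  2,  -2,  -4,  -4]
  [  0,   0,   0,   0]
  [  0,   0,   0,   0]
Pivot columns: 1 → 1 pivot.
rank(A) = 1, so nullity(A) = 4 - 1 = 3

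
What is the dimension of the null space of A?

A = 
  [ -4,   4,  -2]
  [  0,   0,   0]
nullity(A) = 2

Row reduce:
(no row operations needed)
REF = 
  [ -4,   4,  -2]
  [  0,   0,   0]
Pivot columns: 1 → 1 pivot.
rank(A) = 1, so nullity(A) = 3 - 1 = 2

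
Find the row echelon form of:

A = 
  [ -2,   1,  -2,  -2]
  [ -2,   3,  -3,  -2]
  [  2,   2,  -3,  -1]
Row operations:
R2 → R2 - (1)·R1
R3 → R3 + (1)·R1
R3 → R3 - (3/2)·R2

Resulting echelon form:
REF = 
  [  -2,    1,   -2,   -2]
  [   0,    2,   -1,    0]
  [   0,    0, -7/2,   -3]

Rank = 3 (number of non-zero pivot rows).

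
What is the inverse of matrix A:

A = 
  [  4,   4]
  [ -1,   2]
det(A) = (4)(2) - (4)(-1) = 12
For a 2×2 matrix, A⁻¹ = (1/det(A)) · [[d, -b], [-c, a]]
    = (1/12) · [[2, -4], [1, 4]]

A⁻¹ = 
  [ 1/6, -1/3]
  [1/12,  1/3]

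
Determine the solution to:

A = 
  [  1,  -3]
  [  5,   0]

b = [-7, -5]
Row reduce the augmented matrix [A|b]:
R2 → R2 - (5)·R1
REF = 
  [  1,  -3,  -7]
  [  0,  15,  30]

Back-substitution:
x₂ = 30 / 15 = 2
x₁ = (-7 - (-3)(2)) / 1 = -1

x = [-1, 2]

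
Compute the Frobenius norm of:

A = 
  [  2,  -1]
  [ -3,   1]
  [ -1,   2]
||A||_F = 4.472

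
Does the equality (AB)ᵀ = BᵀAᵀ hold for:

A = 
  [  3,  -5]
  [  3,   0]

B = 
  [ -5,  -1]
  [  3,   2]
Yes

(AB)ᵀ = 
  [-30, -15]
  [-13,  -3]

BᵀAᵀ = 
  [-30, -15]
  [-13,  -3]

Both sides are equal — this is the standard identity (AB)ᵀ = BᵀAᵀ, which holds for all A, B.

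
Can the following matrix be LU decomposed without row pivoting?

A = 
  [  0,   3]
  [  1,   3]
No.
A[1,1] = 0 but A[2,1] = 1 ≠ 0. Any LU with L unit lower triangular has (LU)[1,1] = U[1,1] and (LU)[2,1] = L[2,1]·U[1,1]; matching A forces U[1,1] = 0, which then forces (LU)[2,1] = 0 ≠ 1. A row swap (pivoting) is required.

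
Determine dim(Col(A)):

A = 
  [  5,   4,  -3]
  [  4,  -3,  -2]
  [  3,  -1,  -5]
Row reduce:
R2 → R2 - (4/5)·R1
R3 → R3 - (3/5)·R1
R3 → R3 - (17/31)·R2
REF = 
  [      5,       4,      -3]
  [      0,   -31/5,     2/5]
  [      0,       0, -106/31]
Pivot columns: 1, 2, 3 → 3 pivots.
dim(Col(A)) = number of pivot columns = 3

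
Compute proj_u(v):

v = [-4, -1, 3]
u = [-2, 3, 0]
proj_u(v) = [-10/13, 15/13, 0]

v·u = (-4)(-2) + (-1)(3) + (3)(0) = 5
u·u = (-2)² + (3)² + (0)² = 13
proj_u(v) = (v·u / u·u) × u = (5/13) × u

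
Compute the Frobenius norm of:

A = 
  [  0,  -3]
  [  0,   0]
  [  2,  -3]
||A||_F = 4.69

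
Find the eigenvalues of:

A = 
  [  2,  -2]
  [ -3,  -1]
tr(A) = 1, det(A) = -8
Characteristic polynomial: λ² - tr(A)λ + det(A) = λ² - λ - 8
λ² - λ - 8 = 0  ⇒  λ = (1 ± √((-1)² - 4·(-8)))/2 = (1 ± √(33))/2
  = (1 + √33)/2,  (1 - √33)/2

λ = (1 + √33)/2, (1 - √33)/2  (≈ 3.372, -2.372)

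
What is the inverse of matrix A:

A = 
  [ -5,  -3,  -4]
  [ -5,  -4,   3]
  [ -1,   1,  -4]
det(A) = (-5)·((-4)(-4) - (3)(1)) - (-3)·((-5)(-4) - (3)(-1)) + (-4)·((-5)(1) - (-4)(-1))
  = (-5)(13) - (-3)(23) + (-4)(-9)
  = 40
det(A) = 40 ≠ 0, so A is invertible.

Cofactors Cᵢⱼ = (-1)ⁱ⁺ʲ·Mᵢⱼ:
C = 
  [ 13, -23,  -9]
  [-16,  16,   8]
  [-25,  35,   5]

adj(A) = Cᵀ:
adj(A) = 
  [ 13, -16, -25]
  [-23,  16,  35]
  [ -9,   8,   5]

A⁻¹ = (1/40) · adj(A):
A⁻¹ = 
  [ 13/40,   -2/5,   -5/8]
  [-23/40,    2/5,    7/8]
  [ -9/40,    1/5,    1/8]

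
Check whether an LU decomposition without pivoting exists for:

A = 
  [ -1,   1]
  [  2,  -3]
Yes.
A[1,1] = -1 ≠ 0, so Gaussian elimination proceeds without a row swap: multiplier ℓ₂₁ = (2)/(-1) = -2, and U[2,2] = -3 - (-2)(1) = -1.
L = 
  [  1,   0]
  [ -2,   1]
U = 
  [ -1,   1]
  [  0,  -1]
Check row 2 of LU: [(-2)(-1), (-2)(1) + (-1)] = [2, -3] = row 2 of A ✓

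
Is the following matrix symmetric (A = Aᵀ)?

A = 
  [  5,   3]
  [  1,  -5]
No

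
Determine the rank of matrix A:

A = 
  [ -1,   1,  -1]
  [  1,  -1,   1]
Row reduce:
R2 → R2 + (1)·R1
REF = 
  [ -1,   1,  -1]
  [  0,   0,   0]
Pivot columns: 1 → 1 pivot.

rank(A) = 1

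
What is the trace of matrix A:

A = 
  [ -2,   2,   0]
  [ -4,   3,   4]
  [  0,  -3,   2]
3

tr(A) = -2 + 3 + 2 = 3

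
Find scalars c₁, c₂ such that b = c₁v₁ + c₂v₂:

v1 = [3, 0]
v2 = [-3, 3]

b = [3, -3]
c1 = 0, c2 = -1

b = 0·v1 + -1·v2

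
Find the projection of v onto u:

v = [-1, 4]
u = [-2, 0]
proj_u(v) = [-1, 0]

v·u = (-1)(-2) + (4)(0) = 2
u·u = (-2)² + (0)² = 4
proj_u(v) = (v·u / u·u) × u = (2/4) × u = (1/2) × u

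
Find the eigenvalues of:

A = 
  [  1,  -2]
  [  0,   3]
λ = 3, 1

tr(A) = 4, det(A) = 3
Characteristic polynomial: λ² - tr(A)λ + det(A) = λ² - 4λ + 3
λ² - 4λ + 3 = (λ - 1)(λ - 3)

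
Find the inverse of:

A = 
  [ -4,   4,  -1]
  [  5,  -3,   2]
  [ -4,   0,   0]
det(A) = (-4)·((-3)(0) - (2)(0)) - (4)·((5)(0) - (2)(-4)) + (-1)·((5)(0) - (-3)(-4))
  = (-4)(0) - (4)(8) + (-1)(-12)
  = -20
det(A) = -20 ≠ 0, so A is invertible.

Cofactors Cᵢⱼ = (-1)ⁱ⁺ʲ·Mᵢⱼ:
C = 
  [  0,  -8, -12]
  [  0,  -4, -16]
  [  5,   3,  -8]

adj(A) = Cᵀ:
adj(A) = 
  [  0,   0,   5]
  [ -8,  -4,   3]
  [-12, -16,  -8]

A⁻¹ = (-1/20) · adj(A):
A⁻¹ = 
  [    0,     0,  -1/4]
  [  2/5,   1/5, -3/20]
  [  3/5,   4/5,   2/5]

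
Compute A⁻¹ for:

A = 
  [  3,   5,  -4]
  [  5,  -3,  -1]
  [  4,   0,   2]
det(A) = (3)·((-3)(2) - (-1)(0)) - (5)·((5)(2) - (-1)(4)) + (-4)·((5)(0) - (-3)(4))
  = (3)(-6) - (5)(14) + (-4)(12)
  = -136
det(A) = -136 ≠ 0, so A is invertible.

Cofactors Cᵢⱼ = (-1)ⁱ⁺ʲ·Mᵢⱼ:
C = 
  [ -6, -14,  12]
  [-10,  22,  20]
  [-17, -17, -34]

adj(A) = Cᵀ:
adj(A) = 
  [ -6, -10, -17]
  [-14,  22, -17]
  [ 12,  20, -34]

A⁻¹ = (-1/136) · adj(A):
A⁻¹ = 
  [  3/68,   5/68,    1/8]
  [  7/68, -11/68,    1/8]
  [ -3/34,  -5/34,    1/4]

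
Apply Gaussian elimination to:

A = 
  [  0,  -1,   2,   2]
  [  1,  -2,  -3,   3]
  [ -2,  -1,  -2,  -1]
Row operations:
Swap R1 ↔ R2
R3 → R3 + (2)·R1
R3 → R3 - (5)·R2

Resulting echelon form:
REF = 
  [  1,  -2,  -3,   3]
  [  0,  -1,   2,   2]
  [  0,   0, -18,  -5]

Rank = 3 (number of non-zero pivot rows).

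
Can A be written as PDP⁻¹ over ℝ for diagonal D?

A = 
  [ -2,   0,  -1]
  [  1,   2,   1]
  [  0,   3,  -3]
Yes

Characteristic polynomial: det(λI - A) = λ³ + 3λ² - 7λ - 15
By the rational root theorem any rational root is an integer dividing 15; none of those is a root, so p(λ) has no rational roots and hence (being an irreducible cubic) no repeated roots.
Discriminant of the cubic: Δ = 3028
Δ > 0 ⇒ three distinct real eigenvalues: λ ≈ -3.804, -1.624, 2.428
Three distinct real eigenvalues, so A has 3 independent eigenvectors.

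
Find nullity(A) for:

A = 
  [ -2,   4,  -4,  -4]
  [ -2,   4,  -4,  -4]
nullity(A) = 3

Row reduce:
R2 → R2 - (1)·R1
REF = 
  [ -2,   4,  -4,  -4]
  [  0,   0,   0,   0]
Pivot columns: 1 → 1 pivot.
rank(A) = 1, so nullity(A) = 4 - 1 = 3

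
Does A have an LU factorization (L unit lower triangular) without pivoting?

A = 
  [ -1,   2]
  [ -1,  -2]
Yes.
A[1,1] = -1 ≠ 0, so Gaussian elimination proceeds without a row swap: multiplier ℓ₂₁ = (-1)/(-1) = 1, and U[2,2] = -2 - (1)(2) = -4.
L = 
  [  1,   0]
  [  1,   1]
U = 
  [ -1,   2]
  [  0,  -4]
Check row 2 of LU: [(1)(-1), (1)(2) + (-4)] = [-1, -2] = row 2 of A ✓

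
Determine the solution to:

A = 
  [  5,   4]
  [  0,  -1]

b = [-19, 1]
x = [-3, -1]

Row reduce the augmented matrix [A|b]:
(already in echelon form)
REF = 
  [  5,   4, -19]
  [  0,  -1,   1]

Back-substitution:
x₂ = 1 / (-1) = -1
x₁ = (-19 - (4)(-1)) / 5 = -3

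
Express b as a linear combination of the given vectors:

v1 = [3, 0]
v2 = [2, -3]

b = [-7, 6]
c1 = -1, c2 = -2

b = -1·v1 + -2·v2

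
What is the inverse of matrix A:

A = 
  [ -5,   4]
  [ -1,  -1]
det(A) = (-5)(-1) - (4)(-1) = 9
For a 2×2 matrix, A⁻¹ = (1/det(A)) · [[d, -b], [-c, a]]
    = (1/9) · [[-1, -4], [1, -5]]

A⁻¹ = 
  [-1/9, -4/9]
  [ 1/9, -5/9]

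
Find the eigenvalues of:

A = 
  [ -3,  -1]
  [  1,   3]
λ = 2√2, -2√2  (≈ 2.828, -2.828)

tr(A) = 0, det(A) = -8
Characteristic polynomial: λ² - tr(A)λ + det(A) = λ² - 8
λ² - 8 = 0  ⇒  λ = (0 ± √((0)² - 4·(-8)))/2 = (0 ± √(32))/2
  = 2√2,  -2√2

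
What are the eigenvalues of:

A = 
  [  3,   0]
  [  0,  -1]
tr(A) = 2, det(A) = -3
Characteristic polynomial: λ² - tr(A)λ + det(A) = λ² - 2λ - 3
λ² - 2λ - 3 = (λ + 1)(λ - 3)

λ = 3, -1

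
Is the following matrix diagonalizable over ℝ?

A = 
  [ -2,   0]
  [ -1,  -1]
Yes

tr(A) = -3, det(A) = 2
Characteristic polynomial: λ² - tr(A)λ + det(A) = λ² + 3λ + 2
λ² + 3λ + 2 = (λ + 2)(λ + 1)
Eigenvalues: -1, -2
λ=-2: alg. mult. = 1, geom. mult. = 2 - rank(A - (-2)I) = 2 - 1 = 1
λ=-1: alg. mult. = 1, geom. mult. = 2 - rank(A - (-1)I) = 2 - 1 = 1
Sum of geometric multiplicities equals n, so A has n independent eigenvectors.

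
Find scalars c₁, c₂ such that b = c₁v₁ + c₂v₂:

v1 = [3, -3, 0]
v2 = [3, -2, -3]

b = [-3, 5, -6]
c1 = -3, c2 = 2

b = -3·v1 + 2·v2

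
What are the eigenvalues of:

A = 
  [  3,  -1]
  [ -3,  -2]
λ = (1 + √37)/2, (1 - √37)/2  (≈ 3.541, -2.541)

tr(A) = 1, det(A) = -9
Characteristic polynomial: λ² - tr(A)λ + det(A) = λ² - λ - 9
λ² - λ - 9 = 0  ⇒  λ = (1 ± √((-1)² - 4·(-9)))/2 = (1 ± √(37))/2
  = (1 + √37)/2,  (1 - √37)/2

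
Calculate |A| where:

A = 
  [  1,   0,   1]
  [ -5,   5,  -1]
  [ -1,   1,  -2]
Cofactor expansion along row 1:
det(A) = (1)·((5)(-2) - (-1)(1)) - (0)·((-5)(-2) - (-1)(-1)) + (1)·((-5)(1) - (5)(-1))
  = (1)(-9) - (0)(9) + (1)(0)
  = -9

det(A) = -9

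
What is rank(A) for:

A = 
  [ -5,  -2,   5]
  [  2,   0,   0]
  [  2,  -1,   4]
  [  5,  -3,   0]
Row reduce:
R2 → R2 + (2/5)·R1
R3 → R3 + (2/5)·R1
R4 → R4 + (1)·R1
R3 → R3 - (9/4)·R2
R4 → R4 - (25/4)·R2
R4 → R4 + (5)·R3
REF = 
  [  -5,   -2,    5]
  [   0, -4/5,    2]
  [   0,    0,  3/2]
  [   0,    0,    0]
Pivot columns: 1, 2, 3 → 3 pivots.

rank(A) = 3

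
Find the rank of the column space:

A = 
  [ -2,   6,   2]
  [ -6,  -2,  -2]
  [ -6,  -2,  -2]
Row reduce:
R2 → R2 - (3)·R1
R3 → R3 - (3)·R1
R3 → R3 - (1)·R2
REF = 
  [ -2,   6,   2]
  [  0, -20,  -8]
  [  0,   0,   0]
Pivot columns: 1, 2 → 2 pivots.
dim(Col(A)) = number of pivot columns = 2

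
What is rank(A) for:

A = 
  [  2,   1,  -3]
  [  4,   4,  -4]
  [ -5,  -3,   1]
rank(A) = 3

Row reduce:
R2 → R2 - (2)·R1
R3 → R3 + (5/2)·R1
R3 → R3 + (1/4)·R2
REF = 
  [  2,   1,  -3]
  [  0,   2,   2]
  [  0,   0,  -6]
Pivot columns: 1, 2, 3 → 3 pivots.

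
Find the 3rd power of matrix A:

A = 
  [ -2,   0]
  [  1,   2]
A² = A·A:
A²[1,1] = (-2)(-2) + (0)(1) = 4
A²[1,2] = (-2)(0) + (0)(2) = 0
A²[2,1] = (1)(-2) + (2)(1) = 0
A²[2,2] = (1)(0) + (2)(2) = 4
A² = 
  [  4,   0]
  [  0,   4]

A^3 = A^2·A:
A^3[1,1] = (4)(-2) + (0)(1) = -8
A^3[1,2] = (4)(0) + (0)(2) = 0
A^3[2,1] = (0)(-2) + (4)(1) = 4
A^3[2,2] = (0)(0) + (4)(2) = 8
A^3 = 
  [ -8,   0]
  [  4,   8]

Therefore
A^3 = 
  [ -8,   0]
  [  4,   8]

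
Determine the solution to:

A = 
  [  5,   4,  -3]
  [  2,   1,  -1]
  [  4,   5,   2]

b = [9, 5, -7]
Row reduce the augmented matrix [A|b]:
R2 → R2 - (2/5)·R1
R3 → R3 - (4/5)·R1
R3 → R3 + (3)·R2
REF = 
  [   5,    4,   -3,    9]
  [   0, -3/5,  1/5,  7/5]
  [   0,    0,    5,  -10]

Back-substitution:
x₃ = (-10) / 5 = -2
x₂ = (7/5 - (1/5)(-2)) / (-3/5) = -3
x₁ = (9 - (4)(-3) - (-3)(-2)) / 5 = 3

x = [3, -3, -2]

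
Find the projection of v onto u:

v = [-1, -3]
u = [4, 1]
proj_u(v) = [-28/17, -7/17]

v·u = (-1)(4) + (-3)(1) = -7
u·u = (4)² + (1)² = 17
proj_u(v) = (v·u / u·u) × u = (-7/17) × u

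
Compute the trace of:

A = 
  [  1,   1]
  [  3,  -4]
-3

tr(A) = 1 + -4 = -3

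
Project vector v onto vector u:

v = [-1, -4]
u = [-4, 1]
proj_u(v) = [0, 0]

v·u = (-1)(-4) + (-4)(1) = 0
u·u = (-4)² + (1)² = 17
proj_u(v) = (v·u / u·u) × u = (0/17) × u = (0) × u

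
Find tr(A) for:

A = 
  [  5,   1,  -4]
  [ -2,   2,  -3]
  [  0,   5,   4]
11

tr(A) = 5 + 2 + 4 = 11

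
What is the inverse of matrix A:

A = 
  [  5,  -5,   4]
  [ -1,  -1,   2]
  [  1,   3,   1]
det(A) = (5)·((-1)(1) - (2)(3)) - (-5)·((-1)(1) - (2)(1)) + (4)·((-1)(3) - (-1)(1))
  = (5)(-7) - (-5)(-3) + (4)(-2)
  = -58
det(A) = -58 ≠ 0, so A is invertible.

Cofactors Cᵢⱼ = (-1)ⁱ⁺ʲ·Mᵢⱼ:
C = 
  [ -7,   3,  -2]
  [ 17,   1, -20]
  [ -6, -14, -10]

adj(A) = Cᵀ:
adj(A) = 
  [ -7,  17,  -6]
  [  3,   1, -14]
  [ -2, -20, -10]

A⁻¹ = (-1/58) · adj(A):
A⁻¹ = 
  [  7/58, -17/58,   3/29]
  [ -3/58,  -1/58,   7/29]
  [  1/29,  10/29,   5/29]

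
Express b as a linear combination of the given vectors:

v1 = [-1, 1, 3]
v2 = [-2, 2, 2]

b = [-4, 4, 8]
c1 = 2, c2 = 1

b = 2·v1 + 1·v2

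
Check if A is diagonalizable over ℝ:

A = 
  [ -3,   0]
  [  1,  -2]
Yes

tr(A) = -5, det(A) = 6
Characteristic polynomial: λ² - tr(A)λ + det(A) = λ² + 5λ + 6
λ² + 5λ + 6 = (λ + 3)(λ + 2)
Eigenvalues: -2, -3
λ=-3: alg. mult. = 1, geom. mult. = 2 - rank(A - (-3)I) = 2 - 1 = 1
λ=-2: alg. mult. = 1, geom. mult. = 2 - rank(A - (-2)I) = 2 - 1 = 1
Sum of geometric multiplicities equals n, so A has n independent eigenvectors.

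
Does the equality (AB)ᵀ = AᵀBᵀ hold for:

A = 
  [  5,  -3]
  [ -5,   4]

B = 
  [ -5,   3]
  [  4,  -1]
No

(AB)ᵀ = 
  [-37,  41]
  [ 18, -19]

AᵀBᵀ = 
  [-40,  25]
  [ 27, -16]

The two matrices differ, so (AB)ᵀ ≠ AᵀBᵀ in general. The correct identity is (AB)ᵀ = BᵀAᵀ.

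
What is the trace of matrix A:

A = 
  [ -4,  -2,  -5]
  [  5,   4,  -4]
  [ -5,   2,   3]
3

tr(A) = -4 + 4 + 3 = 3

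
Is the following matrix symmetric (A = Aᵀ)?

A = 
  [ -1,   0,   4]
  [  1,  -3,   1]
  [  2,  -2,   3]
No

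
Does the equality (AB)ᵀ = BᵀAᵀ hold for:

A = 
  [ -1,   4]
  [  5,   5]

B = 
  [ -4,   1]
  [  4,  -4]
Yes

(AB)ᵀ = 
  [ 20,   0]
  [-17, -15]

BᵀAᵀ = 
  [ 20,   0]
  [-17, -15]

Both sides are equal — this is the standard identity (AB)ᵀ = BᵀAᵀ, which holds for all A, B.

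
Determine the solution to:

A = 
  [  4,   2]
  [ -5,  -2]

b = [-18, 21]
x = [-3, -3]

Row reduce the augmented matrix [A|b]:
R2 → R2 + (5/4)·R1
REF = 
  [   4,    2,  -18]
  [   0,  1/2, -3/2]

Back-substitution:
x₂ = (-3/2) / (1/2) = -3
x₁ = (-18 - (2)(-3)) / 4 = -3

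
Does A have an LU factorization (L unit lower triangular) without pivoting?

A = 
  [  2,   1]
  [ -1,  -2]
Yes.
A[1,1] = 2 ≠ 0, so Gaussian elimination proceeds without a row swap: multiplier ℓ₂₁ = (-1)/(2) = -1/2, and U[2,2] = -2 - (-1/2)(1) = -3/2.
L = 
  [   1,    0]
  [-1/2,    1]
U = 
  [   2,    1]
  [   0, -3/2]
Check row 2 of LU: [(-1/2)(2), (-1/2)(1) + (-3/2)] = [-1, -2] = row 2 of A ✓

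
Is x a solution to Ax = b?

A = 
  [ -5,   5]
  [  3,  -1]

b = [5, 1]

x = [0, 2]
No

Ax = [10, -2] ≠ b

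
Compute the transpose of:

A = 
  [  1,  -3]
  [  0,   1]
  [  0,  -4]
Aᵀ = 
  [  1,   0,   0]
  [ -3,   1,  -4]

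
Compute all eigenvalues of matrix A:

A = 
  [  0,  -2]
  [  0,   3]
tr(A) = 3, det(A) = 0
Characteristic polynomial: λ² - tr(A)λ + det(A) = λ² - 3λ
λ² - 3λ = λ(λ - 3)

λ = 3, 0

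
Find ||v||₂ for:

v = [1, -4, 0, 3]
5.099

||v||₂ = √((1)² + (-4)² + (0)² + (3)²) = √26 = 5.099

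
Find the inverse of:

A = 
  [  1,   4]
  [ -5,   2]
det(A) = (1)(2) - (4)(-5) = 22
For a 2×2 matrix, A⁻¹ = (1/det(A)) · [[d, -b], [-c, a]]
    = (1/22) · [[2, -4], [5, 1]]

A⁻¹ = 
  [ 1/11, -2/11]
  [ 5/22,  1/22]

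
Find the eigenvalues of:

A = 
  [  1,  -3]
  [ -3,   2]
λ = (3 + √37)/2, (3 - √37)/2  (≈ 4.541, -1.541)

tr(A) = 3, det(A) = -7
Characteristic polynomial: λ² - tr(A)λ + det(A) = λ² - 3λ - 7
λ² - 3λ - 7 = 0  ⇒  λ = (3 ± √((-3)² - 4·(-7)))/2 = (3 ± √(37))/2
  = (3 + √37)/2,  (3 - √37)/2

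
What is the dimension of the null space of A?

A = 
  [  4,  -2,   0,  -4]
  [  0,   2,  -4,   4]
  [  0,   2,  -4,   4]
nullity(A) = 2

Row reduce:
R3 → R3 - (1)·R2
REF = 
  [  4,  -2,   0,  -4]
  [  0,   2,  -4,   4]
  [  0,   0,   0,   0]
Pivot columns: 1, 2 → 2 pivots.
rank(A) = 2, so nullity(A) = 4 - 2 = 2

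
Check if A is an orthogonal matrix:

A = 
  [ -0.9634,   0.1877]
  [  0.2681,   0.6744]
No

AᵀA = 
  [  1,   0]
  [  0,   0.4900]
≠ I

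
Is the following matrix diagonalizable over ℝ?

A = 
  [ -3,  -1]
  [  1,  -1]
No

tr(A) = -4, det(A) = 4
Characteristic polynomial: λ² - tr(A)λ + det(A) = λ² + 4λ + 4
λ² + 4λ + 4 = (λ + 2)²
Eigenvalues: -2, -2
λ=-2: alg. mult. = 2, geom. mult. = 2 - rank(A - (-2)I) = 2 - 1 = 1
Sum of geometric multiplicities = 1 < n = 2, so there aren't enough independent eigenvectors.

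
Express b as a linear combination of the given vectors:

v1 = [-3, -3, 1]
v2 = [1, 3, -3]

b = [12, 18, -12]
c1 = -3, c2 = 3

b = -3·v1 + 3·v2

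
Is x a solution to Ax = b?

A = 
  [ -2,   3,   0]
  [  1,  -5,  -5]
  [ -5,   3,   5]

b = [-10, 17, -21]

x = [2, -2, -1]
Yes

Ax = [-10, 17, -21] = b ✓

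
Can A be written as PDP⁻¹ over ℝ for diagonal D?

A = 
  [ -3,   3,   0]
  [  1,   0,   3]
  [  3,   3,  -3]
No

Characteristic polynomial: det(λI - A) = λ³ + 6λ² - 3λ - 63
By the rational root theorem any rational root is an integer dividing 63; none of those is a root, so p(λ) has no rational roots and hence (being an irreducible cubic) no repeated roots.
Discriminant of the cubic: Δ = -31887
Δ < 0 ⇒ one real eigenvalue and a complex-conjugate pair: λ ≈ -4.422 + 1.612i, -4.422 - 1.612i, 2.844
Has complex eigenvalues (not diagonalizable over ℝ).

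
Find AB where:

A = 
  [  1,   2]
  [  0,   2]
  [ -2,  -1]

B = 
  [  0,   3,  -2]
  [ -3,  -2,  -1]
AB = 
  [ -6,  -1,  -4]
  [ -6,  -4,  -2]
  [  3,  -4,   5]

A is 3×2 and B is 2×3, so AB is 3×3. Each entry is (row of A)·(column of B):
AB[1,1] = (1)(0) + (2)(-3) = -6
AB[1,2] = (1)(3) + (2)(-2) = -1
AB[1,3] = (1)(-2) + (2)(-1) = -4
AB[2,1] = (0)(0) + (2)(-3) = -6
AB[2,2] = (0)(3) + (2)(-2) = -4
AB[2,3] = (0)(-2) + (2)(-1) = -2
AB[3,1] = (-2)(0) + (-1)(-3) = 3
AB[3,2] = (-2)(3) + (-1)(-2) = -4
AB[3,3] = (-2)(-2) + (-1)(-1) = 5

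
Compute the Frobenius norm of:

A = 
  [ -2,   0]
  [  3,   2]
||A||_F = 4.123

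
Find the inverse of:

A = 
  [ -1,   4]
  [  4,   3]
det(A) = (-1)(3) - (4)(4) = -19
For a 2×2 matrix, A⁻¹ = (1/det(A)) · [[d, -b], [-c, a]]
    = (-1/19) · [[3, -4], [-4, -1]]

A⁻¹ = 
  [-3/19,  4/19]
  [ 4/19,  1/19]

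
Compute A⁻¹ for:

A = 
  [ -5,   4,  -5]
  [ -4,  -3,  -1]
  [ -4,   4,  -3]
det(A) = (-5)·((-3)(-3) - (-1)(4)) - (4)·((-4)(-3) - (-1)(-4)) + (-5)·((-4)(4) - (-3)(-4))
  = (-5)(13) - (4)(8) + (-5)(-28)
  = 43
det(A) = 43 ≠ 0, so A is invertible.

Cofactors Cᵢⱼ = (-1)ⁱ⁺ʲ·Mᵢⱼ:
C = 
  [ 13,  -8, -28]
  [ -8,  -5,   4]
  [-19,  15,  31]

adj(A) = Cᵀ:
adj(A) = 
  [ 13,  -8, -19]
  [ -8,  -5,  15]
  [-28,   4,  31]

A⁻¹ = (1/43) · adj(A):
A⁻¹ = 
  [ 13/43,  -8/43, -19/43]
  [ -8/43,  -5/43,  15/43]
  [-28/43,   4/43,  31/43]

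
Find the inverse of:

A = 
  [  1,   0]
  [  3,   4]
det(A) = (1)(4) - (0)(3) = 4
For a 2×2 matrix, A⁻¹ = (1/det(A)) · [[d, -b], [-c, a]]
    = (1/4) · [[4, 0], [-3, 1]]

A⁻¹ = 
  [   1,    0]
  [-3/4,  1/4]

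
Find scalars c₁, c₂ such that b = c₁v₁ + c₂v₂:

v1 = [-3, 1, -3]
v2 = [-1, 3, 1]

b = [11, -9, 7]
c1 = -3, c2 = -2

b = -3·v1 + -2·v2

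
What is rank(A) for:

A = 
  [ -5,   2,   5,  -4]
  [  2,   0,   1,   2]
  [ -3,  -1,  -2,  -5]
Row reduce:
R2 → R2 + (2/5)·R1
R3 → R3 - (3/5)·R1
R3 → R3 + (11/4)·R2
REF = 
  [  -5,    2,    5,   -4]
  [   0,  4/5,    3,  2/5]
  [   0,    0, 13/4, -3/2]
Pivot columns: 1, 2, 3 → 3 pivots.

rank(A) = 3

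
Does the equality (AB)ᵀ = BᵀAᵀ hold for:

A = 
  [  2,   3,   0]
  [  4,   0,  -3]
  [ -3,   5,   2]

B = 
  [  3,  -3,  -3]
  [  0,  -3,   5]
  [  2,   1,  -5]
Yes

(AB)ᵀ = 
  [  6,   6,  -5]
  [-15, -15,  -4]
  [  9,   3,  24]

BᵀAᵀ = 
  [  6,   6,  -5]
  [-15, -15,  -4]
  [  9,   3,  24]

Both sides are equal — this is the standard identity (AB)ᵀ = BᵀAᵀ, which holds for all A, B.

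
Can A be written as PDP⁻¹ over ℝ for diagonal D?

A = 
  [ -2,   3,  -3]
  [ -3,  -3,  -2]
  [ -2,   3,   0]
No

Characteristic polynomial: det(λI - A) = λ³ + 5λ² + 15λ - 45
By the rational root theorem any rational root is an integer dividing 45; none of those is a root, so p(λ) has no rational roots and hence (being an irreducible cubic) no repeated roots.
Discriminant of the cubic: Δ = -100800
Δ < 0 ⇒ one real eigenvalue and a complex-conjugate pair: λ ≈ -3.352 + 3.897i, -3.352 - 3.897i, 1.703
Has complex eigenvalues (not diagonalizable over ℝ).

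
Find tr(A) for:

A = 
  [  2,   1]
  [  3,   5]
7

tr(A) = 2 + 5 = 7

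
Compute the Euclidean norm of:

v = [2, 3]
3.606

||v||₂ = √((2)² + (3)²) = √13 = 3.606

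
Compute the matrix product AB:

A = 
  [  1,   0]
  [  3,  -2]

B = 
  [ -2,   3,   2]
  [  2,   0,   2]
A is 2×2 and B is 2×3, so AB is 2×3. Each entry is (row of A)·(column of B):
AB[1,1] = (1)(-2) + (0)(2) = -2
AB[1,2] = (1)(3) + (0)(0) = 3
AB[1,3] = (1)(2) + (0)(2) = 2
AB[2,1] = (3)(-2) + (-2)(2) = -10
AB[2,2] = (3)(3) + (-2)(0) = 9
AB[2,3] = (3)(2) + (-2)(2) = 2

AB = 
  [ -2,   3,   2]
  [-10,   9,   2]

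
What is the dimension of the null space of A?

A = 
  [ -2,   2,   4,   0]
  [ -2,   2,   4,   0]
nullity(A) = 3

Row reduce:
R2 → R2 - (1)·R1
REF = 
  [ -2,   2,   4,   0]
  [  0,   0,   0,   0]
Pivot columns: 1 → 1 pivot.
rank(A) = 1, so nullity(A) = 4 - 1 = 3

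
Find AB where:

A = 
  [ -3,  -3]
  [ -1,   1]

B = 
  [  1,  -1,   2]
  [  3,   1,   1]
A is 2×2 and B is 2×3, so AB is 2×3. Each entry is (row of A)·(column of B):
AB[1,1] = (-3)(1) + (-3)(3) = -12
AB[1,2] = (-3)(-1) + (-3)(1) = 0
AB[1,3] = (-3)(2) + (-3)(1) = -9
AB[2,1] = (-1)(1) + (1)(3) = 2
AB[2,2] = (-1)(-1) + (1)(1) = 2
AB[2,3] = (-1)(2) + (1)(1) = -1

AB = 
  [-12,   0,  -9]
  [  2,   2,  -1]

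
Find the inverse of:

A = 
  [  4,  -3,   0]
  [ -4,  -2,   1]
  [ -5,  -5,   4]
det(A) = (4)·((-2)(4) - (1)(-5)) - (-3)·((-4)(4) - (1)(-5)) + (0)·((-4)(-5) - (-2)(-5))
  = (4)(-3) - (-3)(-11) + (0)(10)
  = -45
det(A) = -45 ≠ 0, so A is invertible.

Cofactors Cᵢⱼ = (-1)ⁱ⁺ʲ·Mᵢⱼ:
C = 
  [ -3,  11,  10]
  [ 12,  16,  35]
  [ -3,  -4, -20]

adj(A) = Cᵀ:
adj(A) = 
  [ -3,  12,  -3]
  [ 11,  16,  -4]
  [ 10,  35, -20]

A⁻¹ = (-1/45) · adj(A):
A⁻¹ = 
  [  1/15,  -4/15,   1/15]
  [-11/45, -16/45,   4/45]
  [  -2/9,   -7/9,    4/9]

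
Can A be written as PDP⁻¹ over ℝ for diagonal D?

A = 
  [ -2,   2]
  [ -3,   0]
No

tr(A) = -2, det(A) = 6
Characteristic polynomial: λ² - tr(A)λ + det(A) = λ² + 2λ + 6
λ² + 2λ + 6 = 0  ⇒  λ = (-2 ± √((2)² - 4·(6)))/2 = (-2 ± √(-20))/2
  = -1 + i√5,  -1 - i√5
Eigenvalues: -1 + i√5, -1 - i√5  (≈ -1 + 2.236i, -1 - 2.236i)
Has complex eigenvalues (not diagonalizable over ℝ).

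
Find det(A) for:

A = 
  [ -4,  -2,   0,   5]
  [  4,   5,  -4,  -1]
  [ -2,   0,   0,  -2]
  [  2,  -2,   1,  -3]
154

Cofactor expansion along row 1: det(A) = a₁₁M₁₁ - a₁₂M₁₂ + a₁₃M₁₃ - a₁₄M₁₄

M₁₁ = det[[5, -4, -1]; [0, 0, -2]; [-2, 1, -3]]
  = (5)·((0)(-3) - (-2)(1)) - (-4)·((0)(-3) - (-2)(-2)) + (-1)·((0)(1) - (0)(-2))
  = (5)(2) - (-4)(-4) + (-1)(0)
  = -6
M₁₂ = det[[4, -4, -1]; [-2, 0, -2]; [2, 1, -3]]
  = (4)·((0)(-3) - (-2)(1)) - (-4)·((-2)(-3) - (-2)(2)) + (-1)·((-2)(1) - (0)(2))
  = (4)(2) - (-4)(10) + (-1)(-2)
  = 50
M₁₃ = det[[4, 5, -1]; [-2, 0, -2]; [2, -2, -3]]
  = (4)·((0)(-3) - (-2)(-2)) - (5)·((-2)(-3) - (-2)(2)) + (-1)·((-2)(-2) - (0)(2))
  = (4)(-4) - (5)(10) + (-1)(4)
  = -70
M₁₄ = det[[4, 5, -4]; [-2, 0, 0]; [2, -2, 1]]
  = (4)·((0)(1) - (0)(-2)) - (5)·((-2)(1) - (0)(2)) + (-4)·((-2)(-2) - (0)(2))
  = (4)(0) - (5)(-2) + (-4)(4)
  = -6

det(A) = (-4)(-6) - (-2)(50) + (0)(-70) - (5)(-6) = 154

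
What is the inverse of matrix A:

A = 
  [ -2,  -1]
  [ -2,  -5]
det(A) = (-2)(-5) - (-1)(-2) = 8
For a 2×2 matrix, A⁻¹ = (1/det(A)) · [[d, -b], [-c, a]]
    = (1/8) · [[-5, 1], [2, -2]]

A⁻¹ = 
  [-5/8,  1/8]
  [ 1/4, -1/4]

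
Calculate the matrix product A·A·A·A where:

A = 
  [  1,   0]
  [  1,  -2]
A² = A·A:
A²[1,1] = (1)(1) + (0)(1) = 1
A²[1,2] = (1)(0) + (0)(-2) = 0
A²[2,1] = (1)(1) + (-2)(1) = -1
A²[2,2] = (1)(0) + (-2)(-2) = 4
A² = 
  [  1,   0]
  [ -1,   4]

A^3 = A^2·A:
A^3[1,1] = (1)(1) + (0)(1) = 1
A^3[1,2] = (1)(0) + (0)(-2) = 0
A^3[2,1] = (-1)(1) + (4)(1) = 3
A^3[2,2] = (-1)(0) + (4)(-2) = -8
A^3 = 
  [  1,   0]
  [  3,  -8]

A^4 = A^3·A:
A^4[1,1] = (1)(1) + (0)(1) = 1
A^4[1,2] = (1)(0) + (0)(-2) = 0
A^4[2,1] = (3)(1) + (-8)(1) = -5
A^4[2,2] = (3)(0) + (-8)(-2) = 16
A^4 = 
  [  1,   0]
  [ -5,  16]

Therefore
A^4 = 
  [  1,   0]
  [ -5,  16]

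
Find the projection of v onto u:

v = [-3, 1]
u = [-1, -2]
v·u = (-3)(-1) + (1)(-2) = 1
u·u = (-1)² + (-2)² = 5
proj_u(v) = (v·u / u·u) × u = (1/5) × u

proj_u(v) = [-1/5, -2/5]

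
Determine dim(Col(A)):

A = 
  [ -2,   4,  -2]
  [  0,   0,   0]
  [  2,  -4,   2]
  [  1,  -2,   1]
dim(Col(A)) = 1

Row reduce:
R3 → R3 + (1)·R1
R4 → R4 + (1/2)·R1
REF = 
  [ -2,   4,  -2]
  [  0,   0,   0]
  [  0,   0,   0]
  [  0,   0,   0]
Pivot columns: 1 → 1 pivot.
dim(Col(A)) = number of pivot columns = 1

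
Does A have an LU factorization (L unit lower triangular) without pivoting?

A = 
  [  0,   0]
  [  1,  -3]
No.
A[1,1] = 0 but A[2,1] = 1 ≠ 0. Any LU with L unit lower triangular has (LU)[1,1] = U[1,1] and (LU)[2,1] = L[2,1]·U[1,1]; matching A forces U[1,1] = 0, which then forces (LU)[2,1] = 0 ≠ 1. A row swap (pivoting) is required.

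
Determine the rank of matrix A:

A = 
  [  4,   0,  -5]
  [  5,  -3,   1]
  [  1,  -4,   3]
Row reduce:
R2 → R2 - (5/4)·R1
R3 → R3 - (1/4)·R1
R3 → R3 - (4/3)·R2
REF = 
  [     4,      0,     -5]
  [     0,     -3,   29/4]
  [     0,      0, -65/12]
Pivot columns: 1, 2, 3 → 3 pivots.

rank(A) = 3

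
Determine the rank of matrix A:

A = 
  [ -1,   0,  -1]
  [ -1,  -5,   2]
Row reduce:
R2 → R2 - (1)·R1
REF = 
  [ -1,   0,  -1]
  [  0,  -5,   3]
Pivot columns: 1, 2 → 2 pivots.

rank(A) = 2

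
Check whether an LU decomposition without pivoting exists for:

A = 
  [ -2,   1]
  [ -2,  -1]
Yes.
A[1,1] = -2 ≠ 0, so Gaussian elimination proceeds without a row swap: multiplier ℓ₂₁ = (-2)/(-2) = 1, and U[2,2] = -1 - (1)(1) = -2.
L = 
  [  1,   0]
  [  1,   1]
U = 
  [ -2,   1]
  [  0,  -2]
Check row 2 of LU: [(1)(-2), (1)(1) + (-2)] = [-2, -1] = row 2 of A ✓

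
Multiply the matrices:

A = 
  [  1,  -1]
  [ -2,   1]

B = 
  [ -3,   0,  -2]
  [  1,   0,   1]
A is 2×2 and B is 2×3, so AB is 2×3. Each entry is (row of A)·(column of B):
AB[1,1] = (1)(-3) + (-1)(1) = -4
AB[1,2] = (1)(0) + (-1)(0) = 0
AB[1,3] = (1)(-2) + (-1)(1) = -3
AB[2,1] = (-2)(-3) + (1)(1) = 7
AB[2,2] = (-2)(0) + (1)(0) = 0
AB[2,3] = (-2)(-2) + (1)(1) = 5

AB = 
  [ -4,   0,  -3]
  [  7,   0,   5]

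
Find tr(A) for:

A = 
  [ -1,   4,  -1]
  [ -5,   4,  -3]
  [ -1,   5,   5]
8

tr(A) = -1 + 4 + 5 = 8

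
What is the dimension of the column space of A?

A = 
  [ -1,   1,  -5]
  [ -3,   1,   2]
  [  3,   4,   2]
Row reduce:
R2 → R2 - (3)·R1
R3 → R3 + (3)·R1
R3 → R3 + (7/2)·R2
REF = 
  [  -1,    1,   -5]
  [   0,   -2,   17]
  [   0,    0, 93/2]
Pivot columns: 1, 2, 3 → 3 pivots.
dim(Col(A)) = number of pivot columns = 3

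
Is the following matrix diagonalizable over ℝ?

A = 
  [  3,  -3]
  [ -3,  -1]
Yes

tr(A) = 2, det(A) = -12
Characteristic polynomial: λ² - tr(A)λ + det(A) = λ² - 2λ - 12
λ² - 2λ - 12 = 0  ⇒  λ = (2 ± √((-2)² - 4·(-12)))/2 = (2 ± √(52))/2
  = 1 + √13,  1 - √13
Eigenvalues: 1 + √13, 1 - √13  (≈ 4.606, -2.606)
The two irrational eigenvalues are distinct (simple), so each has alg. mult. = geom. mult. = 1.
Sum of geometric multiplicities equals n, so A has n independent eigenvectors.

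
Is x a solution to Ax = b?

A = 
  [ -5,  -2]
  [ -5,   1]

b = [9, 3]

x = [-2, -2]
No

Ax = [14, 8] ≠ b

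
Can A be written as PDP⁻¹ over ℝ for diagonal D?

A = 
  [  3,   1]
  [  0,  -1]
Yes

tr(A) = 2, det(A) = -3
Characteristic polynomial: λ² - tr(A)λ + det(A) = λ² - 2λ - 3
λ² - 2λ - 3 = (λ + 1)(λ - 3)
Eigenvalues: 3, -1
λ=-1: alg. mult. = 1, geom. mult. = 2 - rank(A - (-1)I) = 2 - 1 = 1
λ=3: alg. mult. = 1, geom. mult. = 2 - rank(A - (3)I) = 2 - 1 = 1
Sum of geometric multiplicities equals n, so A has n independent eigenvectors.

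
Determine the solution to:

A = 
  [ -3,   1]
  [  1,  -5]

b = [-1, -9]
x = [1, 2]

Row reduce the augmented matrix [A|b]:
R2 → R2 + (1/3)·R1
REF = 
  [   -3,     1,    -1]
  [    0, -14/3, -28/3]

Back-substitution:
x₂ = (-28/3) / (-14/3) = 2
x₁ = (-1 - (1)(2)) / (-3) = 1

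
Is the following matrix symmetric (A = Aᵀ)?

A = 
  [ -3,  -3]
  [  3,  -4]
No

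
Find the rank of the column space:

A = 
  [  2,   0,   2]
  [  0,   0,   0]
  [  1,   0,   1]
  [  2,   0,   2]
dim(Col(A)) = 1

Row reduce:
R3 → R3 - (1/2)·R1
R4 → R4 - (1)·R1
REF = 
  [  2,   0,   2]
  [  0,   0,   0]
  [  0,   0,   0]
  [  0,   0,   0]
Pivot columns: 1 → 1 pivot.
dim(Col(A)) = number of pivot columns = 1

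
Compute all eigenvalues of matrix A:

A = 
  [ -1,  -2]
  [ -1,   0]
λ = 1, -2

tr(A) = -1, det(A) = -2
Characteristic polynomial: λ² - tr(A)λ + det(A) = λ² + λ - 2
λ² + λ - 2 = (λ + 2)(λ - 1)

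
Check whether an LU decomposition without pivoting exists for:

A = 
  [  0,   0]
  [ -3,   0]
No.
A[1,1] = 0 but A[2,1] = -3 ≠ 0. Any LU with L unit lower triangular has (LU)[1,1] = U[1,1] and (LU)[2,1] = L[2,1]·U[1,1]; matching A forces U[1,1] = 0, which then forces (LU)[2,1] = 0 ≠ -3. A row swap (pivoting) is required.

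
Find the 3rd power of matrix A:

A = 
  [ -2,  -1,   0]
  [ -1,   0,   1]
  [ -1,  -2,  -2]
A² = A·A:
A²[1,1] = (-2)(-2) + (-1)(-1) + (0)(-1) = 5
A²[1,2] = (-2)(-1) + (-1)(0) + (0)(-2) = 2
A²[1,3] = (-2)(0) + (-1)(1) + (0)(-2) = -1
A²[2,1] = (-1)(-2) + (0)(-1) + (1)(-1) = 1
A²[2,2] = (-1)(-1) + (0)(0) + (1)(-2) = -1
A²[2,3] = (-1)(0) + (0)(1) + (1)(-2) = -2
A²[3,1] = (-1)(-2) + (-2)(-1) + (-2)(-1) = 6
A²[3,2] = (-1)(-1) + (-2)(0) + (-2)(-2) = 5
A²[3,3] = (-1)(0) + (-2)(1) + (-2)(-2) = 2
A² = 
  [  5,   2,  -1]
  [  1,  -1,  -2]
  [  6,   5,   2]

A^3 = A^2·A:
A^3[1,1] = (5)(-2) + (2)(-1) + (-1)(-1) = -11
A^3[1,2] = (5)(-1) + (2)(0) + (-1)(-2) = -3
A^3[1,3] = (5)(0) + (2)(1) + (-1)(-2) = 4
A^3[2,1] = (1)(-2) + (-1)(-1) + (-2)(-1) = 1
A^3[2,2] = (1)(-1) + (-1)(0) + (-2)(-2) = 3
A^3[2,3] = (1)(0) + (-1)(1) + (-2)(-2) = 3
A^3[3,1] = (6)(-2) + (5)(-1) + (2)(-1) = -19
A^3[3,2] = (6)(-1) + (5)(0) + (2)(-2) = -10
A^3[3,3] = (6)(0) + (5)(1) + (2)(-2) = 1
A^3 = 
  [-11,  -3,   4]
  [  1,   3,   3]
  [-19, -10,   1]

Therefore
A^3 = 
  [-11,  -3,   4]
  [  1,   3,   3]
  [-19, -10,   1]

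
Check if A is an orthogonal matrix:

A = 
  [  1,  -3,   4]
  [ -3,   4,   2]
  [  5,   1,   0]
No

AᵀA = 
  [ 35, -10,  -2]
  [-10,  26,  -4]
  [ -2,  -4,  20]
≠ I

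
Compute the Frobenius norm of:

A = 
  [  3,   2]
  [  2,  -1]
||A||_F = 4.243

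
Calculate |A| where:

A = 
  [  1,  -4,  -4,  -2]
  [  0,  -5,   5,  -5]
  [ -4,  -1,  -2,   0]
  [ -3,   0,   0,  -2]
Cofactor expansion along row 1: det(A) = a₁₁M₁₁ - a₁₂M₁₂ + a₁₃M₁₃ - a₁₄M₁₄

M₁₁ = det[[-5, 5, -5]; [-1, -2, 0]; [0, 0, -2]]
  = (-5)·((-2)(-2) - (0)(0)) - (5)·((-1)(-2) - (0)(0)) + (-5)·((-1)(0) - (-2)(0))
  = (-5)(4) - (5)(2) + (-5)(0)
  = -30
M₁₂ = det[[0, 5, -5]; [-4, -2, 0]; [-3, 0, -2]]
  = (0)·((-2)(-2) - (0)(0)) - (5)·((-4)(-2) - (0)(-3)) + (-5)·((-4)(0) - (-2)(-3))
  = (0)(4) - (5)(8) + (-5)(-6)
  = -10
M₁₃ = det[[0, -5, -5]; [-4, -1, 0]; [-3, 0, -2]]
  = (0)·((-1)(-2) - (0)(0)) - (-5)·((-4)(-2) - (0)(-3)) + (-5)·((-4)(0) - (-1)(-3))
  = (0)(2) - (-5)(8) + (-5)(-3)
  = 55
M₁₄ = det[[0, -5, 5]; [-4, -1, -2]; [-3, 0, 0]]
  = (0)·((-1)(0) - (-2)(0)) - (-5)·((-4)(0) - (-2)(-3)) + (5)·((-4)(0) - (-1)(-3))
  = (0)(0) - (-5)(-6) + (5)(-3)
  = -45

det(A) = (1)(-30) - (-4)(-10) + (-4)(55) - (-2)(-45) = -380

det(A) = -380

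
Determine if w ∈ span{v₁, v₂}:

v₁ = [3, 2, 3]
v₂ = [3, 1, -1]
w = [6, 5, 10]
Yes

Form the augmented matrix and row-reduce:
[v₁|v₂|w] = 
  [  3,   3,   6]
  [  2,   1,   5]
  [  3,  -1,  10]
R2 → R2 - (2/3)·R1
R3 → R3 - (1)·R1
R3 → R3 - (4)·R2
REF = 
  [  3,   3,   6]
  [  0,  -1,   1]
  [  0,   0,   0]

No row of the form [0 0 | nonzero], so the system is consistent. Back-substitution gives c₁ = 3, c₂ = -1: w = (3)·v₁ + (-1)·v₂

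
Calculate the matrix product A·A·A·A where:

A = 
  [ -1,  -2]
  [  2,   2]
A² = A·A:
A²[1,1] = (-1)(-1) + (-2)(2) = -3
A²[1,2] = (-1)(-2) + (-2)(2) = -2
A²[2,1] = (2)(-1) + (2)(2) = 2
A²[2,2] = (2)(-2) + (2)(2) = 0
A² = 
  [ -3,  -2]
  [  2,   0]

A^3 = A^2·A:
A^3[1,1] = (-3)(-1) + (-2)(2) = -1
A^3[1,2] = (-3)(-2) + (-2)(2) = 2
A^3[2,1] = (2)(-1) + (0)(2) = -2
A^3[2,2] = (2)(-2) + (0)(2) = -4
A^3 = 
  [ -1,   2]
  [ -2,  -4]

A^4 = A^3·A:
A^4[1,1] = (-1)(-1) + (2)(2) = 5
A^4[1,2] = (-1)(-2) + (2)(2) = 6
A^4[2,1] = (-2)(-1) + (-4)(2) = -6
A^4[2,2] = (-2)(-2) + (-4)(2) = -4
A^4 = 
  [  5,   6]
  [ -6,  -4]

Therefore
A^4 = 
  [  5,   6]
  [ -6,  -4]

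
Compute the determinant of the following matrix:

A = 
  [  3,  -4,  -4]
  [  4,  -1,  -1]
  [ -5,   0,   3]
39

Cofactor expansion along row 1:
det(A) = (3)·((-1)(3) - (-1)(0)) - (-4)·((4)(3) - (-1)(-5)) + (-4)·((4)(0) - (-1)(-5))
  = (3)(-3) - (-4)(7) + (-4)(-5)
  = 39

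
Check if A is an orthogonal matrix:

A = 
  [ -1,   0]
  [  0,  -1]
Yes

AᵀA = 
  [  1,   0]
  [  0,   1]
= I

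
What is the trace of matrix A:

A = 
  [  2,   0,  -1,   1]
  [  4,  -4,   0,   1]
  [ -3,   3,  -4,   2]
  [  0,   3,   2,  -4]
-10

tr(A) = 2 + -4 + -4 + -4 = -10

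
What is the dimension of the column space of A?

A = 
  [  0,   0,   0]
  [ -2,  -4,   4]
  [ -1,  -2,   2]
Row reduce:
Swap R1 ↔ R2
R3 → R3 - (1/2)·R1
REF = 
  [ -2,  -4,   4]
  [  0,   0,   0]
  [  0,   0,   0]
Pivot columns: 1 → 1 pivot.
dim(Col(A)) = number of pivot columns = 1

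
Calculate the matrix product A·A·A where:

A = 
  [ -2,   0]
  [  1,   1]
A^3 = 
  [ -8,   0]
  [  3,   1]

A² = A·A:
A²[1,1] = (-2)(-2) + (0)(1) = 4
A²[1,2] = (-2)(0) + (0)(1) = 0
A²[2,1] = (1)(-2) + (1)(1) = -1
A²[2,2] = (1)(0) + (1)(1) = 1
A² = 
  [  4,   0]
  [ -1,   1]

A^3 = A^2·A:
A^3[1,1] = (4)(-2) + (0)(1) = -8
A^3[1,2] = (4)(0) + (0)(1) = 0
A^3[2,1] = (-1)(-2) + (1)(1) = 3
A^3[2,2] = (-1)(0) + (1)(1) = 1
A^3 = 
  [ -8,   0]
  [  3,   1]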